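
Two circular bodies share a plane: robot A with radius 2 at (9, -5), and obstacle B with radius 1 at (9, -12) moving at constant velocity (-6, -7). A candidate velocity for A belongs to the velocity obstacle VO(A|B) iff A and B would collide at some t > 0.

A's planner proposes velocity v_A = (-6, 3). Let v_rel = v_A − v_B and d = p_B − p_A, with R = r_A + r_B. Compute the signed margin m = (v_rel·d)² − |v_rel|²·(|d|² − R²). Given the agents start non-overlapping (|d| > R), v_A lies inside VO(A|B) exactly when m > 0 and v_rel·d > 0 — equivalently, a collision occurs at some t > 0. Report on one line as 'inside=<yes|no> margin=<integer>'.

d = (0, -7),  |d|² = 49;  R = 2+1 = 3,  c = 49−3² = 40
v_rel = (0, 10),  |v_rel|² = 100;  v_rel·d = (0)·(0) + (10)·(-7) = -70
100·t² + 140·t + 40 = 0  ⇒  m = (-70)² − 100·40 = 900
m = 900 > 0,  v_rel·d = -70 < 0  ⇒  outside

inside=no margin=900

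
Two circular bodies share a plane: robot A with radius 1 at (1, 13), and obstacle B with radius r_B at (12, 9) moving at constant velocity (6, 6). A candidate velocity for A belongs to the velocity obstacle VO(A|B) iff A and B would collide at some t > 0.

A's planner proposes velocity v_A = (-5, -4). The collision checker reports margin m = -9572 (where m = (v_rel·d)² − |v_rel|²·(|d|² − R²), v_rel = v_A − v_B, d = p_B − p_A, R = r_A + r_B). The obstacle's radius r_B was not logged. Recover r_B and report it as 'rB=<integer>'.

m = -9572
d = (11, -4);  v_rel = (-11, -10),  |v_rel|² = 221
v_rel×d = (-11)·(-4) − (-10)·(11) = 154
since m = R²·221 − 154²:  R² = (23716 + -9572) / 221 = 64
R = √64 = 8  ⇒  r_B = 8 − 1 = 7

rB=7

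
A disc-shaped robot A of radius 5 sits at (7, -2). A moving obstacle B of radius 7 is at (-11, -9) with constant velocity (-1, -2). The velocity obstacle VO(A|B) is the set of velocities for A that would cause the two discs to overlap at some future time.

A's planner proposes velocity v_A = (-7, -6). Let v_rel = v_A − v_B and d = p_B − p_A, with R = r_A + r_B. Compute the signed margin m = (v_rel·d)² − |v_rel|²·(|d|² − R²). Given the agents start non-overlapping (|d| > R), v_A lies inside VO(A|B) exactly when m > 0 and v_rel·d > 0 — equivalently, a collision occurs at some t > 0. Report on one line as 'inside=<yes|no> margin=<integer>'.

d = (-18, -7),  |d|² = 373;  R = 5+7 = 12,  c = 373−12² = 229
v_rel = (-6, -4),  |v_rel|² = 52;  v_rel·d = (-6)·(-18) + (-4)·(-7) = 136
52·t² − 272·t + 229 = 0  ⇒  m = 136² − 52·229 = 6588
m = 6588 > 0,  v_rel·d = 136 > 0  ⇒  inside

inside=yes margin=6588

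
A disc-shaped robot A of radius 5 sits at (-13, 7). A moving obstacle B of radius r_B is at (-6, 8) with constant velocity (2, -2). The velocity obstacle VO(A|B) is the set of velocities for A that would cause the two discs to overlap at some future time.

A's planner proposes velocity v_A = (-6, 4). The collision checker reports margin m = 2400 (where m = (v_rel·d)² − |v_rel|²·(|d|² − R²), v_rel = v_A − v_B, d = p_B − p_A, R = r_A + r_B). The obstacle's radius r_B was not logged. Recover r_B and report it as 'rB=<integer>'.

m = 2400
d = (7, 1);  v_rel = (-8, 6),  |v_rel|² = 100
v_rel×d = (-8)·(1) − (6)·(7) = -50
since m = R²·100 − (-50)²:  R² = (2500 + 2400) / 100 = 49
R = √49 = 7  ⇒  r_B = 7 − 5 = 2

rB=2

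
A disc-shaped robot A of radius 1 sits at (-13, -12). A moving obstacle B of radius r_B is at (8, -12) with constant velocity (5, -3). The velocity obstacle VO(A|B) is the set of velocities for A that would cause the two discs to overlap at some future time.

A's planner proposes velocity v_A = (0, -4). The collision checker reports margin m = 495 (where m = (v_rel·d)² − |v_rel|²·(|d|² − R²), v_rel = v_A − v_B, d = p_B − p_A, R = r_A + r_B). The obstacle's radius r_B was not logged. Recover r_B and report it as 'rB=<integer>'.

m = 495
d = (21, 0);  v_rel = (-5, -1),  |v_rel|² = 26
v_rel×d = (-5)·(0) − (-1)·(21) = 21
since m = R²·26 − 21²:  R² = (441 + 495) / 26 = 36
R = √36 = 6  ⇒  r_B = 6 − 1 = 5

rB=5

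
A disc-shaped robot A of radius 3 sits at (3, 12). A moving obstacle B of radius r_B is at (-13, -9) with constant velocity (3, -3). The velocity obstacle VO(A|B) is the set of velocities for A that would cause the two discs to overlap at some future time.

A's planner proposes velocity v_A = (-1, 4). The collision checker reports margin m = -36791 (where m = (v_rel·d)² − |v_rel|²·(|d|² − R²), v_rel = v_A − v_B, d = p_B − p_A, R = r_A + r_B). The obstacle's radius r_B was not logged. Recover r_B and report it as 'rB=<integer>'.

m = -36791
d = (-16, -21);  v_rel = (-4, 7),  |v_rel|² = 65
v_rel×d = (-4)·(-21) − (7)·(-16) = 196
since m = R²·65 − 196²:  R² = (38416 + -36791) / 65 = 25
R = √25 = 5  ⇒  r_B = 5 − 3 = 2

rB=2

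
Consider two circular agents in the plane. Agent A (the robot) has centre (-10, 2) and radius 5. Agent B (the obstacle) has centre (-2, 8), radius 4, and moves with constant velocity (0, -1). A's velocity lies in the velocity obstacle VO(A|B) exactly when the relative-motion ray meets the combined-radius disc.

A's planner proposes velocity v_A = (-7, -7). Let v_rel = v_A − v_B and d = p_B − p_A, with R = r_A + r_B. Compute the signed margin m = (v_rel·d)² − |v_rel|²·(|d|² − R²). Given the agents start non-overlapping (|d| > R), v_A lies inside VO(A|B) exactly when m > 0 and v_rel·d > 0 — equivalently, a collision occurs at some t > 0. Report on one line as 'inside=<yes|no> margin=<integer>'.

d = (8, 6),  |d|² = 100;  R = 5+4 = 9,  c = 100−9² = 19
v_rel = (-7, -6),  |v_rel|² = 85;  v_rel·d = (-7)·(8) + (-6)·(6) = -92
85·t² + 184·t + 19 = 0  ⇒  m = (-92)² − 85·19 = 6849
m = 6849 > 0,  v_rel·d = -92 < 0  ⇒  outside

inside=no margin=6849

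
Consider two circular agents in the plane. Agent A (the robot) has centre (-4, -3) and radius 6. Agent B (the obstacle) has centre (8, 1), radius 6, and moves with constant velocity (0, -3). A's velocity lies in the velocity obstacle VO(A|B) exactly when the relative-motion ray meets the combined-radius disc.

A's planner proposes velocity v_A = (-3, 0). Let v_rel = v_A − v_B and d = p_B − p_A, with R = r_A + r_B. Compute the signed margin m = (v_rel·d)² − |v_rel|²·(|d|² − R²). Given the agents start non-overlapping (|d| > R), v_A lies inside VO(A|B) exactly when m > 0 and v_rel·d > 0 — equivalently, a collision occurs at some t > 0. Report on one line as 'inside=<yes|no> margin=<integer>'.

d = (12, 4),  |d|² = 160;  R = 6+6 = 12,  c = 160−12² = 16
v_rel = (-3, 3),  |v_rel|² = 18;  v_rel·d = (-3)·(12) + (3)·(4) = -24
18·t² + 48·t + 16 = 0  ⇒  m = (-24)² − 18·16 = 288
m = 288 > 0,  v_rel·d = -24 < 0  ⇒  outside

inside=no margin=288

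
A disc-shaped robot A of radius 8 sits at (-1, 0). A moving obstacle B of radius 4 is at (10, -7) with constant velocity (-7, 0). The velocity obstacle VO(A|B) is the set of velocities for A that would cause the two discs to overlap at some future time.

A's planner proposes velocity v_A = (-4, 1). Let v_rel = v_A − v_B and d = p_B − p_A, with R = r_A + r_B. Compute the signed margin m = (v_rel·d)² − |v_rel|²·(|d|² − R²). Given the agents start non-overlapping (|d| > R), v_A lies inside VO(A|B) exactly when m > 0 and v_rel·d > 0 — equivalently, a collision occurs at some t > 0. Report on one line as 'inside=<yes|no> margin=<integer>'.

d = (11, -7),  |d|² = 170;  R = 8+4 = 12,  c = 170−12² = 26
v_rel = (3, 1),  |v_rel|² = 10;  v_rel·d = (3)·(11) + (1)·(-7) = 26
10·t² − 52·t + 26 = 0  ⇒  m = 26² − 10·26 = 416
m = 416 > 0,  v_rel·d = 26 > 0  ⇒  inside

inside=yes margin=416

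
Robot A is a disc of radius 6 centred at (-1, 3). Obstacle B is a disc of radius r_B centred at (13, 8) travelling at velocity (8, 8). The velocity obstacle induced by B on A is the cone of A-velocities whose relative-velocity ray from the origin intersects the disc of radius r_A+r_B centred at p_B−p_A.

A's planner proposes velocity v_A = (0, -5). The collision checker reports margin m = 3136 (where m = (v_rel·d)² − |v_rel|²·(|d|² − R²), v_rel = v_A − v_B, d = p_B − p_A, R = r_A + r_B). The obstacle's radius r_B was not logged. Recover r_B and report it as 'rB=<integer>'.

m = 3136
d = (14, 5);  v_rel = (-8, -13),  |v_rel|² = 233
v_rel×d = (-8)·(5) − (-13)·(14) = 142
since m = R²·233 − 142²:  R² = (20164 + 3136) / 233 = 100
R = √100 = 10  ⇒  r_B = 10 − 6 = 4

rB=4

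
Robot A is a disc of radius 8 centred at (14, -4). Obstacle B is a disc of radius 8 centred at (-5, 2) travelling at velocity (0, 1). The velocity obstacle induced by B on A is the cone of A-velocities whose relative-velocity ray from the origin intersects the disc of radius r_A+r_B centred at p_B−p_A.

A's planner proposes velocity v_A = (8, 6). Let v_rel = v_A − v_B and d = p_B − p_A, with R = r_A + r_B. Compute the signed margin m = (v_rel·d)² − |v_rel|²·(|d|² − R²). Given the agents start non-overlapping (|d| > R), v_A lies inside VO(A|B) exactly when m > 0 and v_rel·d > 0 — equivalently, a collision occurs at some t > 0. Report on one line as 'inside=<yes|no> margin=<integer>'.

d = (-19, 6),  |d|² = 397;  R = 8+8 = 16,  c = 397−16² = 141
v_rel = (8, 5),  |v_rel|² = 89;  v_rel·d = (8)·(-19) + (5)·(6) = -122
89·t² + 244·t + 141 = 0  ⇒  m = (-122)² − 89·141 = 2335
m = 2335 > 0,  v_rel·d = -122 < 0  ⇒  outside

inside=no margin=2335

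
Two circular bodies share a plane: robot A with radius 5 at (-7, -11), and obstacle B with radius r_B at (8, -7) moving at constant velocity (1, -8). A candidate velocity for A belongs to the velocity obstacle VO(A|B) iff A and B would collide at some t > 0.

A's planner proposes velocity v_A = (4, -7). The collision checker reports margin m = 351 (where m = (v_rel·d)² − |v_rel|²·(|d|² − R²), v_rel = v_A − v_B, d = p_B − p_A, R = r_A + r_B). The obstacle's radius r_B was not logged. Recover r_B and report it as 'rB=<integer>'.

m = 351
d = (15, 4);  v_rel = (3, 1),  |v_rel|² = 10
v_rel×d = (3)·(4) − (1)·(15) = -3
since m = R²·10 − (-3)²:  R² = (9 + 351) / 10 = 36
R = √36 = 6  ⇒  r_B = 6 − 5 = 1

rB=1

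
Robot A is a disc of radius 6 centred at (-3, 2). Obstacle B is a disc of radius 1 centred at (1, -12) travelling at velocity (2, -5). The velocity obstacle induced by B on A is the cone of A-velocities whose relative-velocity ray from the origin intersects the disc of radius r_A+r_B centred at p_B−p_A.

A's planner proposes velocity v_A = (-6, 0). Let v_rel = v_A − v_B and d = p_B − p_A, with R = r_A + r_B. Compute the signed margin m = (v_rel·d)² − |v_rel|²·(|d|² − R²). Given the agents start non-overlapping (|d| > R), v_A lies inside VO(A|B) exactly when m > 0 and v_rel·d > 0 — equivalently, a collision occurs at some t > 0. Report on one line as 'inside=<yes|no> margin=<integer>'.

d = (4, -14),  |d|² = 212;  R = 6+1 = 7,  c = 212−7² = 163
v_rel = (-8, 5),  |v_rel|² = 89;  v_rel·d = (-8)·(4) + (5)·(-14) = -102
89·t² + 204·t + 163 = 0  ⇒  m = (-102)² − 89·163 = -4103
m = -4103 < 0,  v_rel·d = -102 < 0  ⇒  outside

inside=no margin=-4103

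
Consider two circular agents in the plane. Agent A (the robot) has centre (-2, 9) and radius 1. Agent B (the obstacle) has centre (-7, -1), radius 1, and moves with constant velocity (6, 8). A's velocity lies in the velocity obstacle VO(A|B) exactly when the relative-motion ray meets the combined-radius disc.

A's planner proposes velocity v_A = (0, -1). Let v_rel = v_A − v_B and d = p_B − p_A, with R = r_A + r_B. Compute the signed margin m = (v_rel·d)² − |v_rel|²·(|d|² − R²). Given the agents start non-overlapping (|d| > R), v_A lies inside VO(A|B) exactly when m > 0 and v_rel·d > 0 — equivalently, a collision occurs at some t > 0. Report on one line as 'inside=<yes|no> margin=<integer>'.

d = (-5, -10),  |d|² = 125;  R = 1+1 = 2,  c = 125−2² = 121
v_rel = (-6, -9),  |v_rel|² = 117;  v_rel·d = (-6)·(-5) + (-9)·(-10) = 120
117·t² − 240·t + 121 = 0  ⇒  m = 120² − 117·121 = 243
m = 243 > 0,  v_rel·d = 120 > 0  ⇒  inside

inside=yes margin=243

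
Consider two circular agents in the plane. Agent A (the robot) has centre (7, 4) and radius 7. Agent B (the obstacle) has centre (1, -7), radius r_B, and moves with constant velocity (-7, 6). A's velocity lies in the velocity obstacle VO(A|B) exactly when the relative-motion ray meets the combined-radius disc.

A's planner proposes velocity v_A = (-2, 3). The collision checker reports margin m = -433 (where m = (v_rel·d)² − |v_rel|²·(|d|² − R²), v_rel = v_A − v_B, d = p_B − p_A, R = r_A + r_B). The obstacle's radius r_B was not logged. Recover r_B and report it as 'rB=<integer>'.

m = -433
d = (-6, -11);  v_rel = (5, -3),  |v_rel|² = 34
v_rel×d = (5)·(-11) − (-3)·(-6) = -73
since m = R²·34 − (-73)²:  R² = (5329 + -433) / 34 = 144
R = √144 = 12  ⇒  r_B = 12 − 7 = 5

rB=5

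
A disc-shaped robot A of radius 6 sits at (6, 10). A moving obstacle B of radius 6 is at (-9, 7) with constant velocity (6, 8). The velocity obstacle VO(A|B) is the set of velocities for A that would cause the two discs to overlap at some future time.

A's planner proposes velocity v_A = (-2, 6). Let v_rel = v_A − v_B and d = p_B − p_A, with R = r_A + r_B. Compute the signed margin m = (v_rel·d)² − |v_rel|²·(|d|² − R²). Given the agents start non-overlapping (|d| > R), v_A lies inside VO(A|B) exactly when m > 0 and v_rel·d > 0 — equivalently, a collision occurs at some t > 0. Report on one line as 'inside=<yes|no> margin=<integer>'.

d = (-15, -3),  |d|² = 234;  R = 6+6 = 12,  c = 234−12² = 90
v_rel = (-8, -2),  |v_rel|² = 68;  v_rel·d = (-8)·(-15) + (-2)·(-3) = 126
68·t² − 252·t + 90 = 0  ⇒  m = 126² − 68·90 = 9756
m = 9756 > 0,  v_rel·d = 126 > 0  ⇒  inside

inside=yes margin=9756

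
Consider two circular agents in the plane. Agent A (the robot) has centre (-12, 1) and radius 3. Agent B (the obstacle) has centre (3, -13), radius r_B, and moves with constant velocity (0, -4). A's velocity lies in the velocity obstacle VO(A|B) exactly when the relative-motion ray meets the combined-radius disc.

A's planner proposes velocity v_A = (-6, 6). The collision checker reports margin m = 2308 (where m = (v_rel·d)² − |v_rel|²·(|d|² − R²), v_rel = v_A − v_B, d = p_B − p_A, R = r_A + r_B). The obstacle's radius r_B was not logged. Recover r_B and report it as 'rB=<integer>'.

m = 2308
d = (15, -14);  v_rel = (-6, 10),  |v_rel|² = 136
v_rel×d = (-6)·(-14) − (10)·(15) = -66
since m = R²·136 − (-66)²:  R² = (4356 + 2308) / 136 = 49
R = √49 = 7  ⇒  r_B = 7 − 3 = 4

rB=4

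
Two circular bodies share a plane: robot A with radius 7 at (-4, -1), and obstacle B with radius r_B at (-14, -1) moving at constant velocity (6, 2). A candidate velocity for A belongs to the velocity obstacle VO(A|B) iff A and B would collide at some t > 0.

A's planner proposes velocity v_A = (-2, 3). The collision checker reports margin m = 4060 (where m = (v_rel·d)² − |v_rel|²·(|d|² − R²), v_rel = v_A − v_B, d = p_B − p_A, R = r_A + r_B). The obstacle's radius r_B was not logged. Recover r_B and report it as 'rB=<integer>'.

m = 4060
d = (-10, 0);  v_rel = (-8, 1),  |v_rel|² = 65
v_rel×d = (-8)·(0) − (1)·(-10) = 10
since m = R²·65 − 10²:  R² = (100 + 4060) / 65 = 64
R = √64 = 8  ⇒  r_B = 8 − 7 = 1

rB=1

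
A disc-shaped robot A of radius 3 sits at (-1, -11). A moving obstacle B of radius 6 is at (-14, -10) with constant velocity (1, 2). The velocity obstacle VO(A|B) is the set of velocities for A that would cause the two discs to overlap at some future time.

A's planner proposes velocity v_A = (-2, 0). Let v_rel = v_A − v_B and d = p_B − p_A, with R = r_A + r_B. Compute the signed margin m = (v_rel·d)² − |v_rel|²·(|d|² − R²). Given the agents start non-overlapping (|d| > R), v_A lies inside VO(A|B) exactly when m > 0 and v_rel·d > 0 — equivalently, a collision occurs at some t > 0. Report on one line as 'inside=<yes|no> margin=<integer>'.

d = (-13, 1),  |d|² = 170;  R = 3+6 = 9,  c = 170−9² = 89
v_rel = (-3, -2),  |v_rel|² = 13;  v_rel·d = (-3)·(-13) + (-2)·(1) = 37
13·t² − 74·t + 89 = 0  ⇒  m = 37² − 13·89 = 212
m = 212 > 0,  v_rel·d = 37 > 0  ⇒  inside

inside=yes margin=212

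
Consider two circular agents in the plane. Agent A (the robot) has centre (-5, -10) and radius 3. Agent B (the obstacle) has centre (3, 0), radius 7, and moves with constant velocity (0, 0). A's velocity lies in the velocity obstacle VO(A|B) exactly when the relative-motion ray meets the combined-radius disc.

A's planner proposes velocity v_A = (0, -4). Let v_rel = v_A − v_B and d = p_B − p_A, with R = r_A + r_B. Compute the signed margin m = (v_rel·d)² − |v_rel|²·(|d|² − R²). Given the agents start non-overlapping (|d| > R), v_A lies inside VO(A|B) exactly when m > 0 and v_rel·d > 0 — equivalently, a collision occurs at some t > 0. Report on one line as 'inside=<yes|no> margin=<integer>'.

d = (8, 10),  |d|² = 164;  R = 3+7 = 10,  c = 164−10² = 64
v_rel = (0, -4),  |v_rel|² = 16;  v_rel·d = (0)·(8) + (-4)·(10) = -40
16·t² + 80·t + 64 = 0  ⇒  m = (-40)² − 16·64 = 576
m = 576 > 0,  v_rel·d = -40 < 0  ⇒  outside

inside=no margin=576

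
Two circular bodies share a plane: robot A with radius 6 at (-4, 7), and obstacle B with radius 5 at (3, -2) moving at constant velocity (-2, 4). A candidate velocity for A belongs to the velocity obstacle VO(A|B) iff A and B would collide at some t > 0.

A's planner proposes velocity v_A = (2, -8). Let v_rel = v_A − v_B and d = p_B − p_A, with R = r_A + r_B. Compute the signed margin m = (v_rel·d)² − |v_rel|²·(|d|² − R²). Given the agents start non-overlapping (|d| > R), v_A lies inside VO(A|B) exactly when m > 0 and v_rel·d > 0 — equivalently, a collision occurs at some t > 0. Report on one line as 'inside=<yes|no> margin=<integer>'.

d = (7, -9),  |d|² = 130;  R = 6+5 = 11,  c = 130−11² = 9
v_rel = (4, -12),  |v_rel|² = 160;  v_rel·d = (4)·(7) + (-12)·(-9) = 136
160·t² − 272·t + 9 = 0  ⇒  m = 136² − 160·9 = 17056
m = 17056 > 0,  v_rel·d = 136 > 0  ⇒  inside

inside=yes margin=17056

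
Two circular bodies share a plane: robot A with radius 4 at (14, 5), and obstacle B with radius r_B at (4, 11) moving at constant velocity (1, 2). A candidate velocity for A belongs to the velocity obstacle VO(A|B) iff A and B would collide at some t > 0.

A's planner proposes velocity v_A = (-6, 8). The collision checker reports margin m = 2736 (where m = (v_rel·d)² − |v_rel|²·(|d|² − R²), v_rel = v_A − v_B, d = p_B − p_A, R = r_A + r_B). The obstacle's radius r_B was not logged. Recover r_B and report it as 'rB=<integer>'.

m = 2736
d = (-10, 6);  v_rel = (-7, 6),  |v_rel|² = 85
v_rel×d = (-7)·(6) − (6)·(-10) = 18
since m = R²·85 − 18²:  R² = (324 + 2736) / 85 = 36
R = √36 = 6  ⇒  r_B = 6 − 4 = 2

rB=2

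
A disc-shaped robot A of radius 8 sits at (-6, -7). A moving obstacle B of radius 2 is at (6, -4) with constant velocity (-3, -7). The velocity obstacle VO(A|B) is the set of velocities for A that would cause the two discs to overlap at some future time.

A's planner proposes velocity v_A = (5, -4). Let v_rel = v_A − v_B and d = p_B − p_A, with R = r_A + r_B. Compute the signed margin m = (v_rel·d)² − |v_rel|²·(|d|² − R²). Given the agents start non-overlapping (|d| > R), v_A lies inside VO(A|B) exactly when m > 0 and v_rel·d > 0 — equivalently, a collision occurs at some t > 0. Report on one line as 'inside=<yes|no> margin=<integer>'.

d = (12, 3),  |d|² = 153;  R = 8+2 = 10,  c = 153−10² = 53
v_rel = (8, 3),  |v_rel|² = 73;  v_rel·d = (8)·(12) + (3)·(3) = 105
73·t² − 210·t + 53 = 0  ⇒  m = 105² − 73·53 = 7156
m = 7156 > 0,  v_rel·d = 105 > 0  ⇒  inside

inside=yes margin=7156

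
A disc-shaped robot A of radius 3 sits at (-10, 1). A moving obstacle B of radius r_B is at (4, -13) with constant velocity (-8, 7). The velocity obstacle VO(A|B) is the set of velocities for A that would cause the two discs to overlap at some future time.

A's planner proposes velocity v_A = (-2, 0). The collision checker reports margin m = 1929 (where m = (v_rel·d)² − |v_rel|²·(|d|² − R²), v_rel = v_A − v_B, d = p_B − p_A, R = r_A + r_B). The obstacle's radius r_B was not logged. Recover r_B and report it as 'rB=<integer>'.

m = 1929
d = (14, -14);  v_rel = (6, -7),  |v_rel|² = 85
v_rel×d = (6)·(-14) − (-7)·(14) = 14
since m = R²·85 − 14²:  R² = (196 + 1929) / 85 = 25
R = √25 = 5  ⇒  r_B = 5 − 3 = 2

rB=2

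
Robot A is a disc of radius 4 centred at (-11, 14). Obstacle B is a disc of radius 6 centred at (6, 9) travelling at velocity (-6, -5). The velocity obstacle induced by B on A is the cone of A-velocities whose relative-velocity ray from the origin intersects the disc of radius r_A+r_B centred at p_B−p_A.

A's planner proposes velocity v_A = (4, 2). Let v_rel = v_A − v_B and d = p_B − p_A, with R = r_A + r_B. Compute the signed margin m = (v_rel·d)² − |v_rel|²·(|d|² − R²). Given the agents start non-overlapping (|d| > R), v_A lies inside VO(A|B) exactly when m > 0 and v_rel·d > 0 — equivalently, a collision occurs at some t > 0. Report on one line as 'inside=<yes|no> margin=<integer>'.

d = (17, -5),  |d|² = 314;  R = 4+6 = 10,  c = 314−10² = 214
v_rel = (10, 7),  |v_rel|² = 149;  v_rel·d = (10)·(17) + (7)·(-5) = 135
149·t² − 270·t + 214 = 0  ⇒  m = 135² − 149·214 = -13661
m = -13661 < 0,  v_rel·d = 135 > 0  ⇒  outside

inside=no margin=-13661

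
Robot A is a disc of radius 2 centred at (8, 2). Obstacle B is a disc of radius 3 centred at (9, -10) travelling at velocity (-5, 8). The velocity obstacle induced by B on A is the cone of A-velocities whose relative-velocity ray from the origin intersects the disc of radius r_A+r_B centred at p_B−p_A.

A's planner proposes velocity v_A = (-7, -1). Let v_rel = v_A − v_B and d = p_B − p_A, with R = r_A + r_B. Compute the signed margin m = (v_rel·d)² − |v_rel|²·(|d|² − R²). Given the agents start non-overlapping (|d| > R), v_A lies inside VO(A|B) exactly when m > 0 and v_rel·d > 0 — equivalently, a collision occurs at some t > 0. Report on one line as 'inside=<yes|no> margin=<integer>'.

d = (1, -12),  |d|² = 145;  R = 2+3 = 5,  c = 145−5² = 120
v_rel = (-2, -9),  |v_rel|² = 85;  v_rel·d = (-2)·(1) + (-9)·(-12) = 106
85·t² − 212·t + 120 = 0  ⇒  m = 106² − 85·120 = 1036
m = 1036 > 0,  v_rel·d = 106 > 0  ⇒  inside

inside=yes margin=1036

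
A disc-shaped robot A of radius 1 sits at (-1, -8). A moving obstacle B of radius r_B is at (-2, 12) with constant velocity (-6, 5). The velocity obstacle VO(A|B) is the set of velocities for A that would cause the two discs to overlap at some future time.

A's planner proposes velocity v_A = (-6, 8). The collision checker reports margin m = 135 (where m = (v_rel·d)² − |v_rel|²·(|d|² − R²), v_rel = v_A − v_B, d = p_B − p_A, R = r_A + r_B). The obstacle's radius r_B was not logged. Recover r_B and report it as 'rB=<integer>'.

m = 135
d = (-1, 20);  v_rel = (0, 3),  |v_rel|² = 9
v_rel×d = (0)·(20) − (3)·(-1) = 3
since m = R²·9 − 3²:  R² = (9 + 135) / 9 = 16
R = √16 = 4  ⇒  r_B = 4 − 1 = 3

rB=3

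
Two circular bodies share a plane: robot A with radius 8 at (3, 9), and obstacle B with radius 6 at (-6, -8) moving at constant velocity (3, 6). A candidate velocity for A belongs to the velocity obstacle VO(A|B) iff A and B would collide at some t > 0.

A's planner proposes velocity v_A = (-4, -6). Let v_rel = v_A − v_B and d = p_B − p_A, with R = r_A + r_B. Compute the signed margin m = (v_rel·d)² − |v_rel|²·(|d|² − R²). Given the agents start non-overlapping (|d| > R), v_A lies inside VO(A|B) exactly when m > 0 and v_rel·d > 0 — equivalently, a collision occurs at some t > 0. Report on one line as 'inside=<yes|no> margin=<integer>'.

d = (-9, -17),  |d|² = 370;  R = 8+6 = 14,  c = 370−14² = 174
v_rel = (-7, -12),  |v_rel|² = 193;  v_rel·d = (-7)·(-9) + (-12)·(-17) = 267
193·t² − 534·t + 174 = 0  ⇒  m = 267² − 193·174 = 37707
m = 37707 > 0,  v_rel·d = 267 > 0  ⇒  inside

inside=yes margin=37707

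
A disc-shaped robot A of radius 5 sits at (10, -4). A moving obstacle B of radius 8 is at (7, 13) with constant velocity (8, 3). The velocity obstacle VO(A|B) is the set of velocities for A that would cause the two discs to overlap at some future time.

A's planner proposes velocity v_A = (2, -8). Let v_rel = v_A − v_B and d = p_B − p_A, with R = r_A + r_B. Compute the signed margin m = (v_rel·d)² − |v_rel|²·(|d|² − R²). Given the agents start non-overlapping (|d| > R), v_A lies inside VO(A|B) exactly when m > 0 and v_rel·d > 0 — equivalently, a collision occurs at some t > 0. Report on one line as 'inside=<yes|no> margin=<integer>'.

d = (-3, 17),  |d|² = 298;  R = 5+8 = 13,  c = 298−13² = 129
v_rel = (-6, -11),  |v_rel|² = 157;  v_rel·d = (-6)·(-3) + (-11)·(17) = -169
157·t² + 338·t + 129 = 0  ⇒  m = (-169)² − 157·129 = 8308
m = 8308 > 0,  v_rel·d = -169 < 0  ⇒  outside

inside=no margin=8308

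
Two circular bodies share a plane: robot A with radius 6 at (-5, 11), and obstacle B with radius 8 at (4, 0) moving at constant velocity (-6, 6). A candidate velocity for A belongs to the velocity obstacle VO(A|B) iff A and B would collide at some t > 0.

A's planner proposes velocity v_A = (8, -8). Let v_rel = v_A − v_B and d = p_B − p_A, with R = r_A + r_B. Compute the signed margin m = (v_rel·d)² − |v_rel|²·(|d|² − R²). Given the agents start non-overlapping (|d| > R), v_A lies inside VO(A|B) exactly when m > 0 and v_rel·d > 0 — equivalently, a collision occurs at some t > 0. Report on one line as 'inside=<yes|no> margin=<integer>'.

d = (9, -11),  |d|² = 202;  R = 6+8 = 14,  c = 202−14² = 6
v_rel = (14, -14),  |v_rel|² = 392;  v_rel·d = (14)·(9) + (-14)·(-11) = 280
392·t² − 560·t + 6 = 0  ⇒  m = 280² − 392·6 = 76048
m = 76048 > 0,  v_rel·d = 280 > 0  ⇒  inside

inside=yes margin=76048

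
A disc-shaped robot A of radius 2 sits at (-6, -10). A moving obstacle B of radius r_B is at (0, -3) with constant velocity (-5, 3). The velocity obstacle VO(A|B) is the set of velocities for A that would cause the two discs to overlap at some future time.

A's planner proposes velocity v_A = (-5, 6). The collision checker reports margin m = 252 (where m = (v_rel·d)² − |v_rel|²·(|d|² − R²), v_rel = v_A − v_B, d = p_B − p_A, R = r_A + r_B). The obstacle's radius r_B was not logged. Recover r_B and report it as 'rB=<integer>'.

m = 252
d = (6, 7);  v_rel = (0, 3),  |v_rel|² = 9
v_rel×d = (0)·(7) − (3)·(6) = -18
since m = R²·9 − (-18)²:  R² = (324 + 252) / 9 = 64
R = √64 = 8  ⇒  r_B = 8 − 2 = 6

rB=6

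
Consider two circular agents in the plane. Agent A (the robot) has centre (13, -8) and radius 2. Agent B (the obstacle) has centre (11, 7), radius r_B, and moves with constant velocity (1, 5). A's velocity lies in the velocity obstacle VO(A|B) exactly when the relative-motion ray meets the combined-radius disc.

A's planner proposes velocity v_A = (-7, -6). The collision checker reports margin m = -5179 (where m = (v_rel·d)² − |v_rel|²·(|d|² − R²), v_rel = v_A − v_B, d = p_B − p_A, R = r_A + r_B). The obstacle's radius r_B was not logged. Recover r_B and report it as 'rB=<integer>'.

m = -5179
d = (-2, 15);  v_rel = (-8, -11),  |v_rel|² = 185
v_rel×d = (-8)·(15) − (-11)·(-2) = -142
since m = R²·185 − (-142)²:  R² = (20164 + -5179) / 185 = 81
R = √81 = 9  ⇒  r_B = 9 − 2 = 7

rB=7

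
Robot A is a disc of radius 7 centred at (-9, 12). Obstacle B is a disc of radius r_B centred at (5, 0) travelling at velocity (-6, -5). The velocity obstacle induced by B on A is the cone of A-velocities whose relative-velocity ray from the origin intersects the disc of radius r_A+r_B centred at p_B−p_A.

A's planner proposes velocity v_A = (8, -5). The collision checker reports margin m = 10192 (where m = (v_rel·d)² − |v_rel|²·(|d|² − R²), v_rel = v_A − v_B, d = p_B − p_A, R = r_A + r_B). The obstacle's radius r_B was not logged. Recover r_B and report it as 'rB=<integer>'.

m = 10192
d = (14, -12);  v_rel = (14, 0),  |v_rel|² = 196
v_rel×d = (14)·(-12) − (0)·(14) = -168
since m = R²·196 − (-168)²:  R² = (28224 + 10192) / 196 = 196
R = √196 = 14  ⇒  r_B = 14 − 7 = 7

rB=7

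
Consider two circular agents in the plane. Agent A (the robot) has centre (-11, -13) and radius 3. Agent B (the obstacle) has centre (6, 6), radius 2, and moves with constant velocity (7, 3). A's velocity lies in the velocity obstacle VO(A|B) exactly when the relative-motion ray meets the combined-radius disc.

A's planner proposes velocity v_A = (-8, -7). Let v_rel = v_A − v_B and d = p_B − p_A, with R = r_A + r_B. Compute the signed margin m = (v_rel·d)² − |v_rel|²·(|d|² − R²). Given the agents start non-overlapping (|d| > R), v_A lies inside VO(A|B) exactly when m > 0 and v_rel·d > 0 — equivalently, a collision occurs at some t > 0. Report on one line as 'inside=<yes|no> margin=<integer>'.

d = (17, 19),  |d|² = 650;  R = 3+2 = 5,  c = 650−5² = 625
v_rel = (-15, -10),  |v_rel|² = 325;  v_rel·d = (-15)·(17) + (-10)·(19) = -445
325·t² + 890·t + 625 = 0  ⇒  m = (-445)² − 325·625 = -5100
m = -5100 < 0,  v_rel·d = -445 < 0  ⇒  outside

inside=no margin=-5100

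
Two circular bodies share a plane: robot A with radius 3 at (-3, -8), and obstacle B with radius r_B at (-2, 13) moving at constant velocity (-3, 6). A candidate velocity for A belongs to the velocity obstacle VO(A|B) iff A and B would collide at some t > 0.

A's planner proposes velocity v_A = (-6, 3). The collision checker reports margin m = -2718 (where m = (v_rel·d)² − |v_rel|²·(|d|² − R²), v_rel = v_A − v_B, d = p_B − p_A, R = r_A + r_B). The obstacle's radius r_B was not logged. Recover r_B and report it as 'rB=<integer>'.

m = -2718
d = (1, 21);  v_rel = (-3, -3),  |v_rel|² = 18
v_rel×d = (-3)·(21) − (-3)·(1) = -60
since m = R²·18 − (-60)²:  R² = (3600 + -2718) / 18 = 49
R = √49 = 7  ⇒  r_B = 7 − 3 = 4

rB=4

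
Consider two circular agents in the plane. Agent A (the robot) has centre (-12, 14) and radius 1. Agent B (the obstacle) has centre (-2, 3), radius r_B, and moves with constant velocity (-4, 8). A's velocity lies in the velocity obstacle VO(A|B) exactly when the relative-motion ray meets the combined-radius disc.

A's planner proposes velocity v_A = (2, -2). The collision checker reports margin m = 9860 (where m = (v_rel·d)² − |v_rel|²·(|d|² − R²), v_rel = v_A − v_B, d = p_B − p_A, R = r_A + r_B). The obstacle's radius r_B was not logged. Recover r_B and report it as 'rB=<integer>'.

m = 9860
d = (10, -11);  v_rel = (6, -10),  |v_rel|² = 136
v_rel×d = (6)·(-11) − (-10)·(10) = 34
since m = R²·136 − 34²:  R² = (1156 + 9860) / 136 = 81
R = √81 = 9  ⇒  r_B = 9 − 1 = 8

rB=8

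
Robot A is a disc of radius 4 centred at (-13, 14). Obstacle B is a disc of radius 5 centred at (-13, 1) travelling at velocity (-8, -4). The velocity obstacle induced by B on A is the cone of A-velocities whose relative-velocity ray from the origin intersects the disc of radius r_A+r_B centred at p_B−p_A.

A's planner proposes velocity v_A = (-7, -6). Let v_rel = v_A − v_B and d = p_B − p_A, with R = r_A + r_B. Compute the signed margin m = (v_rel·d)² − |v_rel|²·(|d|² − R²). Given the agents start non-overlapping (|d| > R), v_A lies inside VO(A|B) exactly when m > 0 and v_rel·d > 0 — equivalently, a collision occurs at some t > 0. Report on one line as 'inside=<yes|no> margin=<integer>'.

d = (0, -13),  |d|² = 169;  R = 4+5 = 9,  c = 169−9² = 88
v_rel = (1, -2),  |v_rel|² = 5;  v_rel·d = (1)·(0) + (-2)·(-13) = 26
5·t² − 52·t + 88 = 0  ⇒  m = 26² − 5·88 = 236
m = 236 > 0,  v_rel·d = 26 > 0  ⇒  inside

inside=yes margin=236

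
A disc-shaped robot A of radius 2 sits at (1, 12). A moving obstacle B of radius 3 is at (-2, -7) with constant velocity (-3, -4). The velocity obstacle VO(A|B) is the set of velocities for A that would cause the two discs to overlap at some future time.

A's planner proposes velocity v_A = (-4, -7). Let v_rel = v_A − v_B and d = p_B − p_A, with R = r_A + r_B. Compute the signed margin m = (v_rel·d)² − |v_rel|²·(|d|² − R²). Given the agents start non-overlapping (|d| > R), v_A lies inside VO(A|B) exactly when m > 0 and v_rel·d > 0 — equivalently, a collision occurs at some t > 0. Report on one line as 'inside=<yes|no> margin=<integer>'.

d = (-3, -19),  |d|² = 370;  R = 2+3 = 5,  c = 370−5² = 345
v_rel = (-1, -3),  |v_rel|² = 10;  v_rel·d = (-1)·(-3) + (-3)·(-19) = 60
10·t² − 120·t + 345 = 0  ⇒  m = 60² − 10·345 = 150
m = 150 > 0,  v_rel·d = 60 > 0  ⇒  inside

inside=yes margin=150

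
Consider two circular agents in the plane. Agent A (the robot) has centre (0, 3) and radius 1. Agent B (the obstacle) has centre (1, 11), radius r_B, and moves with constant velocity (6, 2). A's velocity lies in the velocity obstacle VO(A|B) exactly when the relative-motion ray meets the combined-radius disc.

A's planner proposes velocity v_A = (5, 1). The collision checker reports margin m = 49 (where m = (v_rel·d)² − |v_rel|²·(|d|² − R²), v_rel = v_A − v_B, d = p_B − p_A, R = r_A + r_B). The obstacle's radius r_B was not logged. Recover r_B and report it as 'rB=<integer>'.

m = 49
d = (1, 8);  v_rel = (-1, -1),  |v_rel|² = 2
v_rel×d = (-1)·(8) − (-1)·(1) = -7
since m = R²·2 − (-7)²:  R² = (49 + 49) / 2 = 49
R = √49 = 7  ⇒  r_B = 7 − 1 = 6

rB=6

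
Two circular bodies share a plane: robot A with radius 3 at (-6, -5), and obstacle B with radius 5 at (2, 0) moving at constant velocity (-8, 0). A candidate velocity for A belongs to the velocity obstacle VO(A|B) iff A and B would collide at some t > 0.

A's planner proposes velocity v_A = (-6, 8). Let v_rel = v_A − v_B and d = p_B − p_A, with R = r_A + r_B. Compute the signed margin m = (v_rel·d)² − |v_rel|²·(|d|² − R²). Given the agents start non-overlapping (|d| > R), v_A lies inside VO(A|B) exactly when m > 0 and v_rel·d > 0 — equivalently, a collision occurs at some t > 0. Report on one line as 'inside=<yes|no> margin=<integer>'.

d = (8, 5),  |d|² = 89;  R = 3+5 = 8,  c = 89−8² = 25
v_rel = (2, 8),  |v_rel|² = 68;  v_rel·d = (2)·(8) + (8)·(5) = 56
68·t² − 112·t + 25 = 0  ⇒  m = 56² − 68·25 = 1436
m = 1436 > 0,  v_rel·d = 56 > 0  ⇒  inside

inside=yes margin=1436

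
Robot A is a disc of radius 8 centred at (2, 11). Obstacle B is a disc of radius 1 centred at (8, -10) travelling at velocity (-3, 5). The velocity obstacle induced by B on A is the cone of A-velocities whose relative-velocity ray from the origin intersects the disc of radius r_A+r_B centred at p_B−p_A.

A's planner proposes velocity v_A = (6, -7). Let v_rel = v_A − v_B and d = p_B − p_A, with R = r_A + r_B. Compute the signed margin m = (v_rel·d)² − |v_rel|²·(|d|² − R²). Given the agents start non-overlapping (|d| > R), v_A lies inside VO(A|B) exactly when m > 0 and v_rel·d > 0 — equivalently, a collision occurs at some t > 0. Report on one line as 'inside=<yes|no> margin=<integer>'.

d = (6, -21),  |d|² = 477;  R = 8+1 = 9,  c = 477−9² = 396
v_rel = (9, -12),  |v_rel|² = 225;  v_rel·d = (9)·(6) + (-12)·(-21) = 306
225·t² − 612·t + 396 = 0  ⇒  m = 306² − 225·396 = 4536
m = 4536 > 0,  v_rel·d = 306 > 0  ⇒  inside

inside=yes margin=4536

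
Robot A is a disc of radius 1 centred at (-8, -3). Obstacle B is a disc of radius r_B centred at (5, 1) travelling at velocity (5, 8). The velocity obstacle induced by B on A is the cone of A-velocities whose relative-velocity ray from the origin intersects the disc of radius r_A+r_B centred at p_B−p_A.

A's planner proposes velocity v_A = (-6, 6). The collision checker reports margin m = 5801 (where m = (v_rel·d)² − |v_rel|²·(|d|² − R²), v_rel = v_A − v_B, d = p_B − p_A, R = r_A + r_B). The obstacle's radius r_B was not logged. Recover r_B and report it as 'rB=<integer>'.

m = 5801
d = (13, 4);  v_rel = (-11, -2),  |v_rel|² = 125
v_rel×d = (-11)·(4) − (-2)·(13) = -18
since m = R²·125 − (-18)²:  R² = (324 + 5801) / 125 = 49
R = √49 = 7  ⇒  r_B = 7 − 1 = 6

rB=6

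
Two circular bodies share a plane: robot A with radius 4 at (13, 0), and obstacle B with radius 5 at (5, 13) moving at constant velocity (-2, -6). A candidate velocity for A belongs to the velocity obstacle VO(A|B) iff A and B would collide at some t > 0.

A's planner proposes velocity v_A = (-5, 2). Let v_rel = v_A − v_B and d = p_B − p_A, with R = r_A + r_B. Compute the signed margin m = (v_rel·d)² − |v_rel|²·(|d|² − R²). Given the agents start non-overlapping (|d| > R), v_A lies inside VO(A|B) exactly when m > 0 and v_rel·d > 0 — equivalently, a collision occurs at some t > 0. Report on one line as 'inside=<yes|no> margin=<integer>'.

d = (-8, 13),  |d|² = 233;  R = 4+5 = 9,  c = 233−9² = 152
v_rel = (-3, 8),  |v_rel|² = 73;  v_rel·d = (-3)·(-8) + (8)·(13) = 128
73·t² − 256·t + 152 = 0  ⇒  m = 128² − 73·152 = 5288
m = 5288 > 0,  v_rel·d = 128 > 0  ⇒  inside

inside=yes margin=5288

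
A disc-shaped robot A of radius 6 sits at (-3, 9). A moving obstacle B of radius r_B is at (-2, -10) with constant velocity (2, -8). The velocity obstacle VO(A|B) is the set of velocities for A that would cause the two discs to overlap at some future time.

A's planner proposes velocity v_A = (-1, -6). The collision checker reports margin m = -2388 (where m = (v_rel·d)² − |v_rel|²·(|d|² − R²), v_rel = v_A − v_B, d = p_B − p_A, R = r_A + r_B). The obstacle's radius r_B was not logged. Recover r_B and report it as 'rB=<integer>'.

m = -2388
d = (1, -19);  v_rel = (-3, 2),  |v_rel|² = 13
v_rel×d = (-3)·(-19) − (2)·(1) = 55
since m = R²·13 − 55²:  R² = (3025 + -2388) / 13 = 49
R = √49 = 7  ⇒  r_B = 7 − 6 = 1

rB=1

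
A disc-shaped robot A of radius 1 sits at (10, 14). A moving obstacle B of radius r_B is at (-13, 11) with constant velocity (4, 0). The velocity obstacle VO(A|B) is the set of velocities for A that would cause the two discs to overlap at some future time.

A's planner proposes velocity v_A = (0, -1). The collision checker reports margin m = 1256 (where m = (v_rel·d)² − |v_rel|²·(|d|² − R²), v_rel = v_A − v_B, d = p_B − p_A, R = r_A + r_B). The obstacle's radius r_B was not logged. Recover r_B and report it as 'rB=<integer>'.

m = 1256
d = (-23, -3);  v_rel = (-4, -1),  |v_rel|² = 17
v_rel×d = (-4)·(-3) − (-1)·(-23) = -11
since m = R²·17 − (-11)²:  R² = (121 + 1256) / 17 = 81
R = √81 = 9  ⇒  r_B = 9 − 1 = 8

rB=8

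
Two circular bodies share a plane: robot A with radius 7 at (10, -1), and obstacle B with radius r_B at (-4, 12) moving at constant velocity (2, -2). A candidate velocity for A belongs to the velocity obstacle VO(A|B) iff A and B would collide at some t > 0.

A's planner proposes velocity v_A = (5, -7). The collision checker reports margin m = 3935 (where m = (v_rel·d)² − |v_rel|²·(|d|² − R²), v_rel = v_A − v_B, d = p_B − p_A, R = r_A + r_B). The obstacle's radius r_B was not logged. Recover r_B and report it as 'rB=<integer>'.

m = 3935
d = (-14, 13);  v_rel = (3, -5),  |v_rel|² = 34
v_rel×d = (3)·(13) − (-5)·(-14) = -31
since m = R²·34 − (-31)²:  R² = (961 + 3935) / 34 = 144
R = √144 = 12  ⇒  r_B = 12 − 7 = 5

rB=5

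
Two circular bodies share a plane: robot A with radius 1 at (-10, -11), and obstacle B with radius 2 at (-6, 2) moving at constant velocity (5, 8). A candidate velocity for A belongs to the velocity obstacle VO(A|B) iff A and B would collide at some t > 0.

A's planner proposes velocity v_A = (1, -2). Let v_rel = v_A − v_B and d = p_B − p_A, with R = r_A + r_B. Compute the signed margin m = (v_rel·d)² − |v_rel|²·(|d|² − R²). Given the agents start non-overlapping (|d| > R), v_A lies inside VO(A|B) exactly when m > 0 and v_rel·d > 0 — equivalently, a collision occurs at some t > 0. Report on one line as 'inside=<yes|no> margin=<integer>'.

d = (4, 13),  |d|² = 185;  R = 1+2 = 3,  c = 185−3² = 176
v_rel = (-4, -10),  |v_rel|² = 116;  v_rel·d = (-4)·(4) + (-10)·(13) = -146
116·t² + 292·t + 176 = 0  ⇒  m = (-146)² − 116·176 = 900
m = 900 > 0,  v_rel·d = -146 < 0  ⇒  outside

inside=no margin=900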